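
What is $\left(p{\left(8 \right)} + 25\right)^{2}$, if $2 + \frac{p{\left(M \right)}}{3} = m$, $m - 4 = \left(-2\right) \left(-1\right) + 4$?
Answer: $2401$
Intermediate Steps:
$m = 10$ ($m = 4 + \left(\left(-2\right) \left(-1\right) + 4\right) = 4 + \left(2 + 4\right) = 4 + 6 = 10$)
$p{\left(M \right)} = 24$ ($p{\left(M \right)} = -6 + 3 \cdot 10 = -6 + 30 = 24$)
$\left(p{\left(8 \right)} + 25\right)^{2} = \left(24 + 25\right)^{2} = 49^{2} = 2401$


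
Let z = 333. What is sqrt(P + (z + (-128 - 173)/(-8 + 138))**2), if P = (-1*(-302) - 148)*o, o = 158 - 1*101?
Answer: sqrt(1996402321)/130 ≈ 343.70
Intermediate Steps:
o = 57 (o = 158 - 101 = 57)
P = 8778 (P = (-1*(-302) - 148)*57 = (302 - 148)*57 = 154*57 = 8778)
sqrt(P + (z + (-128 - 173)/(-8 + 138))**2) = sqrt(8778 + (333 + (-128 - 173)/(-8 + 138))**2) = sqrt(8778 + (333 - 301/130)**2) = sqrt(8778 + (42989/130)**2) = sqrt(8778 + 1848054121/16900) = sqrt(1996402321/16900) = sqrt(1996402321)/130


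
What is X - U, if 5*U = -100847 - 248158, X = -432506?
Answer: -362705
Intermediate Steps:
U = -69801 (U = (-100847 - 248158)/5 = (1/5)*(-349005) = -69801)
X - U = -432506 - 1*(-69801) = -432506 + 69801 = -362705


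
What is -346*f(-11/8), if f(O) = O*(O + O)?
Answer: -20933/16 ≈ -1308.3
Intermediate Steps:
f(O) = 2*O² (f(O) = O*(2*O) = 2*O²)
-346*f(-11/8) = -692*(-11/8)² = -692*121/64 = -346*121/32 = -20933/16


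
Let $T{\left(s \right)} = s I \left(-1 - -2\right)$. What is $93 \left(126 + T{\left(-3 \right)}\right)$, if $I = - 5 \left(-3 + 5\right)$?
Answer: $14508$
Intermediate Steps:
$I = -10$ ($I = \left(-5\right) 2 = -10$)
$T{\left(s \right)} = - 10 s$ ($T{\left(s \right)} = s \left(-10\right) \left(-1 - -2\right) = - 10 s \left(-1 + 2\right) = - 10 s 1 = - 10 s$)
$93 \left(126 + T{\left(-3 \right)}\right) = 93 \left(126 - -30\right) = 93 \left(126 + 30\right) = 93 \cdot 156 = 14508$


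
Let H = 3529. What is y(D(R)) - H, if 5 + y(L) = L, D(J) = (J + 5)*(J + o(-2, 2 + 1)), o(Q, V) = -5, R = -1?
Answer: -3558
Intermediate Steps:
D(J) = (-5 + J)*(5 + J) (D(J) = (J + 5)*(J - 5) = (5 + J)*(-5 + J) = (-5 + J)*(5 + J))
y(L) = -5 + L
y(D(R)) - H = (-5 + (-25 + (-1)²)) - 1*3529 = (-5 + (-25 + 1)) - 3529 = (-5 - 24) - 3529 = -29 - 3529 = -3558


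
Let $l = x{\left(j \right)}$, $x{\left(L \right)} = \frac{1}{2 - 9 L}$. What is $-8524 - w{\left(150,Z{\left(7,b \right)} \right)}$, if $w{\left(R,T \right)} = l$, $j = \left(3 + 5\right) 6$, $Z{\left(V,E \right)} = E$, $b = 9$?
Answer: $- \frac{3665319}{430} \approx -8524.0$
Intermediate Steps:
$j = 48$ ($j = 8 \cdot 6 = 48$)
$l = - \frac{1}{430}$ ($l = - \frac{1}{-2 + 9 \cdot 48} = - \frac{1}{-2 + 432} = - \frac{1}{430} \approx -0.0023256$)
$w{\left(R,T \right)} = - \frac{1}{430}$
$-8524 - w{\left(150,Z{\left(7,b \right)} \right)} = -8524 - - \frac{1}{430} = -8524 + \frac{1}{430} = - \frac{3665319}{430}$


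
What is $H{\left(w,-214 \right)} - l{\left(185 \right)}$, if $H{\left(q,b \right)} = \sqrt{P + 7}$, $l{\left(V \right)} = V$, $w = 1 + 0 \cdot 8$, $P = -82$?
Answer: $-185 + 5 i \sqrt{3} \approx -185.0 + 8.6602 i$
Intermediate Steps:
$w = 1$ ($w = 1 + 0 = 1$)
$H{\left(q,b \right)} = 5 i \sqrt{3}$ ($H{\left(q,b \right)} = \sqrt{-82 + 7} = \sqrt{-75} = 5 i \sqrt{3}$)
$H{\left(w,-214 \right)} - l{\left(185 \right)} = 5 i \sqrt{3} - 185 = -185 + 5 i \sqrt{3}$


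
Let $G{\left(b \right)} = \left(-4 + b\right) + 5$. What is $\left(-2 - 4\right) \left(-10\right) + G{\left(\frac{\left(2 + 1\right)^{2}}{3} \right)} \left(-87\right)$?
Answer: $-288$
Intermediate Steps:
$G{\left(b \right)} = 1 + b$
$\left(-2 - 4\right) \left(-10\right) + G{\left(\frac{\left(2 + 1\right)^{2}}{3} \right)} \left(-87\right) = \left(-2 - 4\right) \left(-10\right) + \left(1 + \frac{\left(2 + 1\right)^{2}}{3}\right) \left(-87\right) = \left(-2 - 4\right) \left(-10\right) + \left(1 + 3^{2} \cdot \frac{1}{3}\right) \left(-87\right) = \left(-6\right) \left(-10\right) + \left(1 + 9 \cdot \frac{1}{3}\right) \left(-87\right) = 60 + \left(1 + 3\right) \left(-87\right) = 60 + 4 \left(-87\right) = 60 - 348 = -288$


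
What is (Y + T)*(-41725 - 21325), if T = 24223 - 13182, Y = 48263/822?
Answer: -287632996625/411 ≈ -6.9984e+8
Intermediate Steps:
Y = 48263/822 (Y = 48263*(1/822) = 48263/822 ≈ 58.714)
T = 11041
(Y + T)*(-41725 - 21325) = (48263/822 + 11041)*(-41725 - 21325) = (9123965/822)*(-63050) = -287632996625/411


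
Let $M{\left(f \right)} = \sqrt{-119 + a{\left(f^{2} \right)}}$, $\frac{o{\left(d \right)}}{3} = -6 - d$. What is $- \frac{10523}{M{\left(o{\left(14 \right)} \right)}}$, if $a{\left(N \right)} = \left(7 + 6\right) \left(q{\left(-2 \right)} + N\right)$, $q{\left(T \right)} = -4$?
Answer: $- \frac{10523 \sqrt{5181}}{15543} \approx -48.732$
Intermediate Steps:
$o{\left(d \right)} = -18 - 3 d$ ($o{\left(d \right)} = 3 \left(-6 - d\right) = -18 - 3 d$)
$a{\left(N \right)} = -52 + 13 N$ ($a{\left(N \right)} = \left(7 + 6\right) \left(-4 + N\right) = 13 \left(-4 + N\right) = -52 + 13 N$)
$M{\left(f \right)} = \sqrt{-171 + 13 f^{2}}$ ($M{\left(f \right)} = \sqrt{-119 + \left(-52 + 13 f^{2}\right)} = \sqrt{-171 + 13 f^{2}}$)
$- \frac{10523}{M{\left(o{\left(14 \right)} \right)}} = - \frac{10523}{\sqrt{-171 + 13 \left(-18 - 42\right)^{2}}} = - \frac{10523}{\sqrt{-171 + 13 \left(-60\right)^{2}}} = - \frac{10523}{\sqrt{-171 + 13 \cdot 3600}} = - \frac{10523}{\sqrt{-171 + 46800}} = - \frac{10523}{\sqrt{46629}} = - \frac{10523}{3 \sqrt{5181}} = - 10523 \frac{\sqrt{5181}}{15543} = - \frac{10523 \sqrt{5181}}{15543}$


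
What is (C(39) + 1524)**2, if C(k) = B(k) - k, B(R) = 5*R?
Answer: 2822400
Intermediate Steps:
C(k) = 4*k (C(k) = 5*k - k = 4*k)
(C(39) + 1524)**2 = (4*39 + 1524)**2 = (156 + 1524)**2 = 1680**2 = 2822400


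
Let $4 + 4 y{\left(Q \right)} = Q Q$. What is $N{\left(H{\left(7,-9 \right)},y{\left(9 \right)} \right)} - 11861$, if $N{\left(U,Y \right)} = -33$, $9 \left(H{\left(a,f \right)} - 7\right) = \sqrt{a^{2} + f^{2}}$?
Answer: $-11894$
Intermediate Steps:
$y{\left(Q \right)} = -1 + \frac{Q^{2}}{4}$ ($y{\left(Q \right)} = -1 + \frac{Q Q}{4} = -1 + \frac{Q^{2}}{4}$)
$H{\left(a,f \right)} = 7 + \frac{\sqrt{a^{2} + f^{2}}}{9}$
$N{\left(H{\left(7,-9 \right)},y{\left(9 \right)} \right)} - 11861 = -33 - 11861 = -11894$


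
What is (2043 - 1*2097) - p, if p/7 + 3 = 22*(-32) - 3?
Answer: 4916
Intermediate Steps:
p = -4970 (p = -21 + 7*(22*(-32) - 3) = -21 + 7*(-704 - 3) = -21 + 7*(-707) = -21 - 4949 = -4970)
(2043 - 1*2097) - p = (2043 - 1*2097) - 1*(-4970) = (2043 - 2097) + 4970 = -54 + 4970 = 4916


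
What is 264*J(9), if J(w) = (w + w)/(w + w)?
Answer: 264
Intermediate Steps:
J(w) = 1 (J(w) = (2*w)/((2*w)) = (2*w)*(1/(2*w)) = 1)
264*J(9) = 264*1 = 264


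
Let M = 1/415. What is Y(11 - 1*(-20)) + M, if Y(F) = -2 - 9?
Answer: -4564/415 ≈ -10.998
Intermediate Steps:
M = 1/415 ≈ 0.0024096
Y(F) = -11
Y(11 - 1*(-20)) + M = -11 + 1/415 = -4564/415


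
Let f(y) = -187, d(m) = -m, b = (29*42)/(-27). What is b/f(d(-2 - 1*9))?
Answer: 406/1683 ≈ 0.24124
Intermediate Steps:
b = -406/9 (b = 1218*(-1/27) = -406/9 ≈ -45.111)
b/f(d(-2 - 1*9)) = -406/9/(-187) = -406/9*(-1/187) = 406/1683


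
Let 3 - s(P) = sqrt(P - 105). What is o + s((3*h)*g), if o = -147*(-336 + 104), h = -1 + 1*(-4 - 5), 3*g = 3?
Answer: 34107 - 3*I*sqrt(15) ≈ 34107.0 - 11.619*I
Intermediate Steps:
g = 1 (g = (1/3)*3 = 1)
h = -10 (h = -1 + 1*(-9) = -1 - 9 = -10)
o = 34104 (o = -147*(-232) = 34104)
s(P) = 3 - sqrt(-105 + P) (s(P) = 3 - sqrt(P - 105) = 3 - sqrt(-105 + P))
o + s((3*h)*g) = 34104 + (3 - sqrt(-105 + (3*(-10))*1)) = 34104 + (3 - sqrt(-105 - 30*1)) = 34104 + (3 - sqrt(-105 - 30)) = 34104 + (3 - sqrt(-135)) = 34104 + (3 - 3*I*sqrt(15)) = 34107 - 3*I*sqrt(15)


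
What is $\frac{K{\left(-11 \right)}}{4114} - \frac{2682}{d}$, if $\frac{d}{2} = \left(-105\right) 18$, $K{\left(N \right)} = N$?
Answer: $\frac{13879}{19635} \approx 0.70685$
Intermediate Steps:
$d = -3780$ ($d = 2 \left(\left(-105\right) 18\right) = 2 \left(-1890\right) = -3780$)
$\frac{K{\left(-11 \right)}}{4114} - \frac{2682}{d} = - \frac{11}{4114} - \frac{2682}{-3780} = \left(-11\right) \frac{1}{4114} - - \frac{149}{210} = - \frac{1}{374} + \frac{149}{210} = \frac{13879}{19635}$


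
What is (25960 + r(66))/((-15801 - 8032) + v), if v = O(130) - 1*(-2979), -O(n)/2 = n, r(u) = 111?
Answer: -26071/21114 ≈ -1.2348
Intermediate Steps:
O(n) = -2*n
v = 2719 (v = -2*130 - 1*(-2979) = -260 + 2979 = 2719)
(25960 + r(66))/((-15801 - 8032) + v) = (25960 + 111)/((-15801 - 8032) + 2719) = 26071/(-23833 + 2719) = 26071/(-21114) = 26071*(-1/21114) = -26071/21114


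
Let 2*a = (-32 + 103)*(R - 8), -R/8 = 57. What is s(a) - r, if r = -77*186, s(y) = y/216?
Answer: 384635/27 ≈ 14246.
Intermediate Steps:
R = -456 (R = -8*57 = -456)
a = -16472 (a = ((-32 + 103)*(-456 - 8))/2 = (71*(-464))/2 = (½)*(-32944) = -16472)
s(y) = y/216 (s(y) = y*(1/216) = y/216)
r = -14322
s(a) - r = (1/216)*(-16472) - 1*(-14322) = -2059/27 + 14322 = 384635/27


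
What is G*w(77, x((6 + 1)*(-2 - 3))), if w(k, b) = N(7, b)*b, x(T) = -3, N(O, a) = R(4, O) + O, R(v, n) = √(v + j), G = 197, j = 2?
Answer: -4137 - 591*√6 ≈ -5584.6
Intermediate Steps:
R(v, n) = √(2 + v) (R(v, n) = √(v + 2) = √(2 + v))
N(O, a) = O + √6 (N(O, a) = √(2 + 4) + O = √6 + O = O + √6)
w(k, b) = b*(7 + √6) (w(k, b) = (7 + √6)*b = b*(7 + √6))
G*w(77, x((6 + 1)*(-2 - 3))) = 197*(-3*(7 + √6)) = 197*(-21 - 3*√6) = -4137 - 591*√6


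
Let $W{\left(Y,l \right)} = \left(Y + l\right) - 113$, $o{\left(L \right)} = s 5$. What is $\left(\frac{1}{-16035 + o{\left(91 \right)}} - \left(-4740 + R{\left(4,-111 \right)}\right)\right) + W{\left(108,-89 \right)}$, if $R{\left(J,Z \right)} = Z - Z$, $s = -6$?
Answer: $\frac{74637989}{16065} \approx 4646.0$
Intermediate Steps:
$o{\left(L \right)} = -30$ ($o{\left(L \right)} = \left(-6\right) 5 = -30$)
$R{\left(J,Z \right)} = 0$
$W{\left(Y,l \right)} = -113 + Y + l$
$\left(\frac{1}{-16035 + o{\left(91 \right)}} - \left(-4740 + R{\left(4,-111 \right)}\right)\right) + W{\left(108,-89 \right)} = \left(\frac{1}{-16035 - 30} + \left(4740 - 0\right)\right) - 94 = \left(\frac{1}{-16065} + \left(4740 + 0\right)\right) - 94 = \left(- \frac{1}{16065} + 4740\right) - 94 = \frac{76148099}{16065} - 94 = \frac{74637989}{16065}$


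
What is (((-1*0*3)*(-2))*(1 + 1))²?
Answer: 0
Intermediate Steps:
(((-1*0*3)*(-2))*(1 + 1))² = (((0*3)*(-2))*2)² = ((0*(-2))*2)² = (0*2)² = 0² = 0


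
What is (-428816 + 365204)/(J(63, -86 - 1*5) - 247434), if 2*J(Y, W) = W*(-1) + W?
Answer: 10602/41239 ≈ 0.25709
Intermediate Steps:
J(Y, W) = 0 (J(Y, W) = (W*(-1) + W)/2 = (-W + W)/2 = (½)*0 = 0)
(-428816 + 365204)/(J(63, -86 - 1*5) - 247434) = (-428816 + 365204)/(0 - 247434) = -63612/(-247434) = -63612*(-1/247434) = 10602/41239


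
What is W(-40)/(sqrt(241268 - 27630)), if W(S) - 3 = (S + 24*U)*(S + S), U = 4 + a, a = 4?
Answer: -12157*sqrt(213638)/213638 ≈ -26.302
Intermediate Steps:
U = 8 (U = 4 + 4 = 8)
W(S) = 3 + 2*S*(192 + S) (W(S) = 3 + (S + 24*8)*(S + S) = 3 + (S + 192)*(2*S) = 3 + (192 + S)*(2*S) = 3 + 2*S*(192 + S))
W(-40)/(sqrt(241268 - 27630)) = (3 + 2*(-40)**2 + 384*(-40))/(sqrt(241268 - 27630)) = (3 + 2*1600 - 15360)/(sqrt(213638)) = (3 + 3200 - 15360)*(sqrt(213638)/213638) = -12157*sqrt(213638)/213638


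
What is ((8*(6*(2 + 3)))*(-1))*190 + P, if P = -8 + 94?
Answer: -45514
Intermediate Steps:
P = 86
((8*(6*(2 + 3)))*(-1))*190 + P = ((8*(6*(2 + 3)))*(-1))*190 + 86 = ((8*(6*5))*(-1))*190 + 86 = ((8*30)*(-1))*190 + 86 = (240*(-1))*190 + 86 = -240*190 + 86 = -45600 + 86 = -45514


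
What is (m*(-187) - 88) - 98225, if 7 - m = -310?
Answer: -157592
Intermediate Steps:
m = 317 (m = 7 - 1*(-310) = 7 + 310 = 317)
(m*(-187) - 88) - 98225 = (317*(-187) - 88) - 98225 = (-59279 - 88) - 98225 = -59367 - 98225 = -157592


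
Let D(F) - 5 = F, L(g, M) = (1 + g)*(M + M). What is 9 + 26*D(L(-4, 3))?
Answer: -329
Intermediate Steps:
L(g, M) = 2*M*(1 + g) (L(g, M) = (1 + g)*(2*M) = 2*M*(1 + g))
D(F) = 5 + F
9 + 26*D(L(-4, 3)) = 9 + 26*(5 + 2*3*(1 - 4)) = 9 + 26*(5 + 2*3*(-3)) = 9 + 26*(5 - 18) = 9 + 26*(-13) = 9 - 338 = -329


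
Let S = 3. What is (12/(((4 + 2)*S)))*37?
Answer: 74/3 ≈ 24.667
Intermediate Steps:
(12/(((4 + 2)*S)))*37 = (12/(((4 + 2)*3)))*37 = (12/((6*3)))*37 = (12/18)*37 = (12*(1/18))*37 = (⅔)*37 = 74/3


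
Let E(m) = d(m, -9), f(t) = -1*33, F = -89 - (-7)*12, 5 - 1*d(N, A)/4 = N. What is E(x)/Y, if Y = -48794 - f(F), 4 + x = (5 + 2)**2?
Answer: 160/48761 ≈ 0.0032813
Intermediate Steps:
d(N, A) = 20 - 4*N
F = -5 (F = -89 - 1*(-84) = -89 + 84 = -5)
x = 45 (x = -4 + (5 + 2)**2 = -4 + 7**2 = -4 + 49 = 45)
f(t) = -33
E(m) = 20 - 4*m
Y = -48761 (Y = -48794 - 1*(-33) = -48794 + 33 = -48761)
E(x)/Y = (20 - 4*45)/(-48761) = (20 - 180)*(-1/48761) = -160*(-1/48761) = 160/48761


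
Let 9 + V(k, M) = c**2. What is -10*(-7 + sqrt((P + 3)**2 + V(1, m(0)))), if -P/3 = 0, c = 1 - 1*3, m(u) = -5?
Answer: 50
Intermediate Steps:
c = -2 (c = 1 - 3 = -2)
P = 0 (P = -3*0 = 0)
V(k, M) = -5 (V(k, M) = -9 + (-2)**2 = -9 + 4 = -5)
-10*(-7 + sqrt((P + 3)**2 + V(1, m(0)))) = -10*(-7 + sqrt((0 + 3)**2 - 5)) = -10*(-7 + sqrt(3**2 - 5)) = -10*(-7 + sqrt(9 - 5)) = -10*(-7 + sqrt(4)) = -10*(-7 + 2) = -10*(-5) = 50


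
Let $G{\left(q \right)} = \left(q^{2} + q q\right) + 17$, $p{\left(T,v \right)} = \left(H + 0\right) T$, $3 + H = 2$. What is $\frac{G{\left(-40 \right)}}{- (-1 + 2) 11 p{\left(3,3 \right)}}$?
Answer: $\frac{3217}{33} \approx 97.485$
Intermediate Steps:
$H = -1$ ($H = -3 + 2 = -1$)
$p{\left(T,v \right)} = - T$ ($p{\left(T,v \right)} = \left(-1 + 0\right) T = - T$)
$G{\left(q \right)} = 17 + 2 q^{2}$ ($G{\left(q \right)} = \left(q^{2} + q^{2}\right) + 17 = 2 q^{2} + 17 = 17 + 2 q^{2}$)
$\frac{G{\left(-40 \right)}}{- (-1 + 2) 11 p{\left(3,3 \right)}} = \frac{17 + 2 \left(-40\right)^{2}}{- (-1 + 2) 11 \left(\left(-1\right) 3\right)} = \frac{17 + 2 \cdot 1600}{\left(-1\right) 1 \cdot 11 \left(-3\right)} = \frac{17 + 3200}{\left(-1\right) 11 \left(-3\right)} = \frac{3217}{\left(-11\right) \left(-3\right)} = \frac{3217}{33}$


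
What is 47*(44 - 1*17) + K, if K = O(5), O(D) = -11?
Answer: 1258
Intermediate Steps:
K = -11
47*(44 - 1*17) + K = 47*(44 - 1*17) - 11 = 47*(44 - 17) - 11 = 47*27 - 11 = 1269 - 11 = 1258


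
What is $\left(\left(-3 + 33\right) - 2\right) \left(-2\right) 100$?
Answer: $-5600$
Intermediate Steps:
$\left(\left(-3 + 33\right) - 2\right) \left(-2\right) 100 = \left(30 - 2\right) \left(-2\right) 100 = 28 \left(-2\right) 100 = \left(-56\right) 100 = -5600$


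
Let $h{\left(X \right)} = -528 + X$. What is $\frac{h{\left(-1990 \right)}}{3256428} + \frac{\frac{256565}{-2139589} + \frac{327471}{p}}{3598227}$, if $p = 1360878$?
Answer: $- \frac{366389056488091055470}{473856772085930917224891} \approx -0.00077321$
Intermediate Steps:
$\frac{h{\left(-1990 \right)}}{3256428} + \frac{\frac{256565}{-2139589} + \frac{327471}{p}}{3598227} = \frac{-528 - 1990}{3256428} + \frac{\frac{256565}{-2139589} + \frac{327471}{1360878}}{3598227} = \left(-2518\right) \frac{1}{3256428} + \left(256565 \left(- \frac{1}{2139589}\right) + 327471 \cdot \frac{1}{1360878}\right) \frac{1}{3598227} = - \frac{1259}{1628214} + \left(- \frac{256565}{2139589} + \frac{109157}{453626}\right) \frac{1}{3598227} = - \frac{1259}{1628214} + \frac{117166561783}{970573199714} \cdot \frac{1}{3598227} = - \frac{1259}{1628214} + \frac{117166561783}{3492342692687307078} = - \frac{366389056488091055470}{473856772085930917224891}$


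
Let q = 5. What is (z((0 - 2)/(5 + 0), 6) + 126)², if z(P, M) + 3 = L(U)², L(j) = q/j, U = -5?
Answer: 15376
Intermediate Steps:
L(j) = 5/j
z(P, M) = -2 (z(P, M) = -3 + (5/(-5))² = -3 + (5*(-⅕))² = -3 + (-1)² = -3 + 1 = -2)
(z((0 - 2)/(5 + 0), 6) + 126)² = (-2 + 126)² = 124² = 15376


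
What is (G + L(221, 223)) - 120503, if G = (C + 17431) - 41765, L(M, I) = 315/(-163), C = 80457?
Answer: -10494255/163 ≈ -64382.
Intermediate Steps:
L(M, I) = -315/163 (L(M, I) = 315*(-1/163) = -315/163)
G = 56123 (G = (80457 + 17431) - 41765 = 97888 - 41765 = 56123)
(G + L(221, 223)) - 120503 = (56123 - 315/163) - 120503 = 9147734/163 - 120503 = -10494255/163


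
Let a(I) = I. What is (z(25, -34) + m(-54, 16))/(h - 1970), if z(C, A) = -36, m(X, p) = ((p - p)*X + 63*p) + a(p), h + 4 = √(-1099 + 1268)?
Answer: -988/1961 ≈ -0.50382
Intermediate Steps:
h = 9 (h = -4 + √(-1099 + 1268) = -4 + √169 = -4 + 13 = 9)
m(X, p) = 64*p (m(X, p) = ((p - p)*X + 63*p) + p = (0*X + 63*p) + p = (0 + 63*p) + p = 63*p + p = 64*p)
(z(25, -34) + m(-54, 16))/(h - 1970) = (-36 + 64*16)/(9 - 1970) = (-36 + 1024)/(-1961) = 988*(-1/1961) = -988/1961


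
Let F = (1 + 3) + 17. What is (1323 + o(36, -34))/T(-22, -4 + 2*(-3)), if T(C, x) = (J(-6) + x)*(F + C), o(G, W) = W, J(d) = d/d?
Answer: 1289/9 ≈ 143.22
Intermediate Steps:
J(d) = 1
F = 21 (F = 4 + 17 = 21)
T(C, x) = (1 + x)*(21 + C)
(1323 + o(36, -34))/T(-22, -4 + 2*(-3)) = (1323 - 34)/(21 - 22 + 21*(-4 + 2*(-3)) - 22*(-4 + 2*(-3))) = 1289/(21 - 22 + 21*(-4 - 6) - 22*(-4 - 6)) = 1289/(21 - 22 + 21*(-10) - 22*(-10)) = 1289/(21 - 22 - 210 + 220) = 1289/9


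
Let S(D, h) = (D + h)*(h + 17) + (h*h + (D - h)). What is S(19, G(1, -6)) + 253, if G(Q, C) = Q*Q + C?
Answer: 470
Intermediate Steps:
G(Q, C) = C + Q**2 (G(Q, C) = Q**2 + C = C + Q**2)
S(D, h) = D + h**2 - h + (17 + h)*(D + h) (S(D, h) = (D + h)*(17 + h) + (h**2 + (D - h)) = (17 + h)*(D + h) + (D + h**2 - h) = D + h**2 - h + (17 + h)*(D + h))
S(19, G(1, -6)) + 253 = (2*(-6 + 1**2)**2 + 16*(-6 + 1**2) + 18*19 + 19*(-6 + 1**2)) + 253 = (2*(-6 + 1)**2 + 16*(-6 + 1) + 342 + 19*(-6 + 1)) + 253 = (2*(-5)**2 + 16*(-5) + 342 + 19*(-5)) + 253 = (2*25 - 80 + 342 - 95) + 253 = (50 - 80 + 342 - 95) + 253 = 217 + 253 = 470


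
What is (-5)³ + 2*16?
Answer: -93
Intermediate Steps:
(-5)³ + 2*16 = -125 + 32 = -93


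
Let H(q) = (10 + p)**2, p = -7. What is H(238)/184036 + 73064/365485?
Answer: 13449695669/67262397460 ≈ 0.19996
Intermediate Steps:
H(q) = 9 (H(q) = (10 - 7)**2 = 3**2 = 9)
H(238)/184036 + 73064/365485 = 9/184036 + 73064/365485 = 13449695669/67262397460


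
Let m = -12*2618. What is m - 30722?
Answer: -62138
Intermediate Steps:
m = -31416
m - 30722 = -31416 - 30722 = -62138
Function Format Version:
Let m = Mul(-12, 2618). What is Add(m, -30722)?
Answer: -62138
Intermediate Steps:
m = -31416
Add(m, -30722) = Add(-31416, -30722) = -62138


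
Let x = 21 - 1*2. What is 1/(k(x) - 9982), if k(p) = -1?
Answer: -1/9983 ≈ -0.00010017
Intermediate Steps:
x = 19 (x = 21 - 2 = 19)
1/(k(x) - 9982) = 1/(-1 - 9982) = 1/(-9983) = -1/9983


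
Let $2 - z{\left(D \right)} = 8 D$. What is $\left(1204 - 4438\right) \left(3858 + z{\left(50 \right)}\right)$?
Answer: $-11189640$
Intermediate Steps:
$z{\left(D \right)} = 2 - 8 D$
$\left(1204 - 4438\right) \left(3858 + z{\left(50 \right)}\right) = \left(1204 - 4438\right) \left(3858 + \left(2 - 400\right)\right) = - 3234 \left(3858 + \left(2 - 400\right)\right) = - 3234 \left(3858 - 398\right) = \left(-3234\right) 3460 = -11189640$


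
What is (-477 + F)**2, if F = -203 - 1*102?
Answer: 611524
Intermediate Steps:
F = -305 (F = -203 - 102 = -305)
(-477 + F)**2 = (-477 - 305)**2 = (-782)**2 = 611524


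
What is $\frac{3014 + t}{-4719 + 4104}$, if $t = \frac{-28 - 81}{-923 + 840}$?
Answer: $- \frac{250271}{51045} \approx -4.9029$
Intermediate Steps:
$t = \frac{109}{83}$ ($t = - \frac{109}{-83} = \left(-109\right) \left(- \frac{1}{83}\right) = \frac{109}{83} \approx 1.3133$)
$\frac{3014 + t}{-4719 + 4104} = \frac{3014 + \frac{109}{83}}{-4719 + 4104} = \frac{250271}{83 \left(-615\right)} = \frac{250271}{83} \left(- \frac{1}{615}\right) = - \frac{250271}{51045}$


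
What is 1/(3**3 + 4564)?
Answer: 1/4591 ≈ 0.00021782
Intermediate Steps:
1/(3**3 + 4564) = 1/(27 + 4564) = 1/4591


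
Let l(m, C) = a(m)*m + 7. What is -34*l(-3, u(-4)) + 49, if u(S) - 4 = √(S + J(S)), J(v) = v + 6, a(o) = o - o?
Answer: -189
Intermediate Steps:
a(o) = 0
J(v) = 6 + v
u(S) = 4 + √(6 + 2*S) (u(S) = 4 + √(S + (6 + S)) = 4 + √(6 + 2*S))
l(m, C) = 7 (l(m, C) = 0*m + 7 = 0 + 7 = 7)
-34*l(-3, u(-4)) + 49 = -34*7 + 49 = -238 + 49 = -189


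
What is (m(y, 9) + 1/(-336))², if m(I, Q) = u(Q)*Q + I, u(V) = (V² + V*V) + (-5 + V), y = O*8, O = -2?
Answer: 246618512449/112896 ≈ 2.1845e+6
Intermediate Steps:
y = -16 (y = -2*8 = -16)
u(V) = -5 + V + 2*V² (u(V) = (V² + V²) + (-5 + V) = 2*V² + (-5 + V) = -5 + V + 2*V²)
m(I, Q) = I + Q*(-5 + Q + 2*Q²) (m(I, Q) = (-5 + Q + 2*Q²)*Q + I = Q*(-5 + Q + 2*Q²) + I = I + Q*(-5 + Q + 2*Q²))
(m(y, 9) + 1/(-336))² = ((-16 + 9*(-5 + 9 + 2*9²)) + 1/(-336))² = ((-16 + 9*(-5 + 9 + 2*81)) - 1/336)² = ((-16 + 9*(-5 + 9 + 162)) - 1/336)² = ((-16 + 9*166) - 1/336)² = ((-16 + 1494) - 1/336)² = (1478 - 1/336)² = (496607/336)² = 246618512449/112896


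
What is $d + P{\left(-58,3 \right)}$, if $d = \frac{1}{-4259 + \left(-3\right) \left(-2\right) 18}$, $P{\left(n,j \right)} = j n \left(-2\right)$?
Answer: $\frac{1444547}{4151} \approx 348.0$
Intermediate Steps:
$P{\left(n,j \right)} = - 2 j n$
$d = - \frac{1}{4151}$ ($d = \frac{1}{-4259 + 6 \cdot 18} = \frac{1}{-4259 + 108} = \frac{1}{-4151} = - \frac{1}{4151} \approx -0.00024091$)
$d + P{\left(-58,3 \right)} = - \frac{1}{4151} - 6 \left(-58\right) = - \frac{1}{4151} + 348 = \frac{1444547}{4151}$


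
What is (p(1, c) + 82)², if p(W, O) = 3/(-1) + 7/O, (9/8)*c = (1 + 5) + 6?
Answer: 6497401/1024 ≈ 6345.1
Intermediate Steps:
c = 32/3 (c = 8*((1 + 5) + 6)/9 = 8*(6 + 6)/9 = (8/9)*12 = 32/3 ≈ 10.667)
p(W, O) = -3 + 7/O (p(W, O) = 3*(-1) + 7/O = -3 + 7/O)
(p(1, c) + 82)² = ((-3 + 7/(32/3)) + 82)² = ((-3 + 7*(3/32)) + 82)² = ((-3 + 21/32) + 82)² = (-75/32 + 82)² = (2549/32)² = 6497401/1024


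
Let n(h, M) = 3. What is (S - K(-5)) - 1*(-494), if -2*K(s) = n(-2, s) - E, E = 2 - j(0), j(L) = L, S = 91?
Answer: 1171/2 ≈ 585.50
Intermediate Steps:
E = 2 (E = 2 - 1*0 = 2 + 0 = 2)
K(s) = -½ (K(s) = -(3 - 1*2)/2 = -(3 - 2)/2 = -½*1 = -½)
(S - K(-5)) - 1*(-494) = (91 - 1*(-½)) - 1*(-494) = (91 + ½) + 494 = 183/2 + 494 = 1171/2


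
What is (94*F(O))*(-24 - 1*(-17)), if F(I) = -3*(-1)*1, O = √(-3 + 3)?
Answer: -1974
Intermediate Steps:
O = 0 (O = √0 = 0)
F(I) = 3 (F(I) = 3*1 = 3)
(94*F(O))*(-24 - 1*(-17)) = (94*3)*(-24 - 1*(-17)) = 282*(-24 + 17) = 282*(-7) = -1974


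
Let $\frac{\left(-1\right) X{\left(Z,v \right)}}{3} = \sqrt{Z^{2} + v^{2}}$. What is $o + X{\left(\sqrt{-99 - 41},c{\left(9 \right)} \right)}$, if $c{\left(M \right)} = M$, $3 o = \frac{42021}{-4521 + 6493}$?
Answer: $\frac{483}{68} - 3 i \sqrt{59} \approx 7.1029 - 23.043 i$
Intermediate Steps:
$o = \frac{483}{68}$ ($o = \frac{42021 \frac{1}{-4521 + 6493}}{3} = \frac{42021 \cdot \frac{1}{1972}}{3} = \frac{1}{3} \cdot \frac{1449}{68} = \frac{483}{68} \approx 7.1029$)
$X{\left(Z,v \right)} = - 3 \sqrt{Z^{2} + v^{2}}$
$o + X{\left(\sqrt{-99 - 41},c{\left(9 \right)} \right)} = \frac{483}{68} - 3 \sqrt{\left(\sqrt{-99 - 41}\right)^{2} + 9^{2}} = \frac{483}{68} - 3 \sqrt{\left(\sqrt{-140}\right)^{2} + 81} = \frac{483}{68} - 3 \sqrt{\left(2 i \sqrt{35}\right)^{2} + 81} = \frac{483}{68} - 3 \sqrt{-140 + 81} = \frac{483}{68} - 3 \sqrt{-59} = \frac{483}{68} - 3 i \sqrt{59}$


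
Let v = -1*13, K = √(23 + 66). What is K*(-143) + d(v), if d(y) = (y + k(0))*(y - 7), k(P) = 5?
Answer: 160 - 143*√89 ≈ -1189.1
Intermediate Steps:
K = √89 ≈ 9.4340
v = -13
d(y) = (-7 + y)*(5 + y) (d(y) = (y + 5)*(y - 7) = (5 + y)*(-7 + y) = (-7 + y)*(5 + y))
K*(-143) + d(v) = √89*(-143) + (-35 + (-13)² - 2*(-13)) = -143*√89 + (-35 + 169 + 26) = -143*√89 + 160 = 160 - 143*√89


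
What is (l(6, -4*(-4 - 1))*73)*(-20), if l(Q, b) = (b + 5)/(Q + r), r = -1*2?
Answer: -9125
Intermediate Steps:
r = -2
l(Q, b) = (5 + b)/(-2 + Q) (l(Q, b) = (b + 5)/(Q - 2) = (5 + b)/(-2 + Q))
(l(6, -4*(-4 - 1))*73)*(-20) = (((5 - 4*(-4 - 1))/(-2 + 6))*73)*(-20) = (((5 - 4*(-5))/4)*73)*(-20) = (((5 + 20)/4)*73)*(-20) = (((1/4)*25)*73)*(-20) = ((25/4)*73)*(-20) = (1825/4)*(-20) = -9125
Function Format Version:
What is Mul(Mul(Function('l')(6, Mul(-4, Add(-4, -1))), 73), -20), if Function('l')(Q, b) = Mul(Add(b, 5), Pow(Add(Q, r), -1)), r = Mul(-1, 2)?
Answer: -9125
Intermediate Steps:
r = -2
Function('l')(Q, b) = Mul(Pow(Add(-2, Q), -1), Add(5, b)) (Function('l')(Q, b) = Mul(Add(b, 5), Pow(Add(Q, -2), -1)) = Mul(Add(5, b), Pow(Add(-2, Q), -1)) = Mul(Pow(Add(-2, Q), -1), Add(5, b)))
Mul(Mul(Function('l')(6, Mul(-4, Add(-4, -1))), 73), -20) = Mul(Mul(Mul(Pow(Add(-2, 6), -1), Add(5, Mul(-4, Add(-4, -1)))), 73), -20) = Mul(Mul(Mul(Pow(4, -1), Add(5, Mul(-4, -5))), 73), -20) = Mul(Mul(Mul(Rational(1, 4), Add(5, 20)), 73), -20) = Mul(Mul(Mul(Rational(1, 4), 25), 73), -20) = Mul(Mul(Rational(25, 4), 73), -20) = Mul(Rational(1825, 4), -20) = -9125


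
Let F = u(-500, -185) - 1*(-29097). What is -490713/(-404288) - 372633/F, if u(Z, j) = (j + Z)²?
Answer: 46941016641/100732802368 ≈ 0.46600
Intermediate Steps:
u(Z, j) = (Z + j)²
F = 498322 (F = (-500 - 185)² - 1*(-29097) = (-685)² + 29097 = 469225 + 29097 = 498322)
-490713/(-404288) - 372633/F = -490713/(-404288) - 372633/498322 = -490713*(-1/404288) - 372633*1/498322 = 490713/404288 - 372633/498322 = 46941016641/100732802368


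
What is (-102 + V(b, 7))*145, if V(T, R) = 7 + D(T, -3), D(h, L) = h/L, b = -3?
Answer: -13630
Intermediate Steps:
V(T, R) = 7 - T/3 (V(T, R) = 7 + T/(-3) = 7 + T*(-⅓) = 7 - T/3)
(-102 + V(b, 7))*145 = (-102 + (7 - ⅓*(-3)))*145 = (-102 + (7 + 1))*145 = (-102 + 8)*145 = -94*145 = -13630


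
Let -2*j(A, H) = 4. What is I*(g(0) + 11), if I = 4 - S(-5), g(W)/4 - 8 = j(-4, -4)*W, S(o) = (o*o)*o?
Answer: 5547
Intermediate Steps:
S(o) = o³ (S(o) = o²*o = o³)
j(A, H) = -2 (j(A, H) = -½*4 = -2)
g(W) = 32 - 8*W (g(W) = 32 + 4*(-2*W) = 32 - 8*W)
I = 129 (I = 4 - 1*(-5)³ = 4 - 1*(-125) = 4 + 125 = 129)
I*(g(0) + 11) = 129*((32 - 8*0) + 11) = 129*((32 + 0) + 11) = 129*(32 + 11) = 129*43 = 5547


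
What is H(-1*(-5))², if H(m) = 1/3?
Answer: ⅑ ≈ 0.11111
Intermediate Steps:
H(m) = ⅓
H(-1*(-5))² = (⅓)² = ⅑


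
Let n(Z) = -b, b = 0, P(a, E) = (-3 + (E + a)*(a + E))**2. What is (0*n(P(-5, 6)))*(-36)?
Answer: 0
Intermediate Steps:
P(a, E) = (-3 + (E + a)**2)**2 (P(a, E) = (-3 + (E + a)*(E + a))**2 = (-3 + (E + a)**2)**2)
n(Z) = 0 (n(Z) = -1*0 = 0)
(0*n(P(-5, 6)))*(-36) = (0*0)*(-36) = 0*(-36) = 0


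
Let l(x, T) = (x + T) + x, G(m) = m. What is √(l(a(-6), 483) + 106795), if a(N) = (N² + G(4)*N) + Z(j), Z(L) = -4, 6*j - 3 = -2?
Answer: √107294 ≈ 327.56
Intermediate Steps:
j = ⅙ (j = ½ + (⅙)*(-2) = ½ - ⅓ = ⅙ ≈ 0.16667)
a(N) = -4 + N² + 4*N (a(N) = (N² + 4*N) - 4 = -4 + N² + 4*N)
l(x, T) = T + 2*x (l(x, T) = (T + x) + x = T + 2*x)
√(l(a(-6), 483) + 106795) = √((483 + 2*(-4 + (-6)² + 4*(-6))) + 106795) = √((483 + 2*(-4 + 36 - 24)) + 106795) = √((483 + 2*8) + 106795) = √((483 + 16) + 106795) = √(499 + 106795) = √107294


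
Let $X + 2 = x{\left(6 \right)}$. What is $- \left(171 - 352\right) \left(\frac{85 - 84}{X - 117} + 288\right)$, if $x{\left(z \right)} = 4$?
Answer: $\frac{5994539}{115} \approx 52126.0$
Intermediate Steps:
$X = 2$ ($X = -2 + 4 = 2$)
$- \left(171 - 352\right) \left(\frac{85 - 84}{X - 117} + 288\right) = - \left(171 - 352\right) \left(\frac{85 - 84}{2 - 117} + 288\right) = - \left(-181\right) \left(1 \frac{1}{-115} + 288\right) = - \left(-181\right) \left(1 \left(- \frac{1}{115}\right) + 288\right) = - \left(-181\right) \left(- \frac{1}{115} + 288\right) = - \frac{\left(-181\right) 33119}{115} = \left(-1\right) \left(- \frac{5994539}{115}\right) = \frac{5994539}{115}$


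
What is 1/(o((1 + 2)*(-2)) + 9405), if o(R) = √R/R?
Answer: 56430/530724151 + I*√6/530724151 ≈ 0.00010633 + 4.6154e-9*I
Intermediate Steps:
o(R) = R^(-½)
1/(o((1 + 2)*(-2)) + 9405) = 1/(((1 + 2)*(-2))^(-½) + 9405) = 1/((3*(-2))^(-½) + 9405) = 1/((-6)^(-½) + 9405) = 1/(-I*√6/6 + 9405) = 1/(9405 - I*√6/6)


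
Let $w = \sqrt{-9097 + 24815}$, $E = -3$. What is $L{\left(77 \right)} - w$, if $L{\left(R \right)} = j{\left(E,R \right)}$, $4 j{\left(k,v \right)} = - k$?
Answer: $\frac{3}{4} - \sqrt{15718} \approx -124.62$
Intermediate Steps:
$j{\left(k,v \right)} = - \frac{k}{4}$ ($j{\left(k,v \right)} = \frac{\left(-1\right) k}{4} = - \frac{k}{4}$)
$L{\left(R \right)} = \frac{3}{4}$ ($L{\left(R \right)} = \left(- \frac{1}{4}\right) \left(-3\right) = \frac{3}{4}$)
$w = \sqrt{15718} \approx 125.37$
$L{\left(77 \right)} - w = \frac{3}{4} - \sqrt{15718}$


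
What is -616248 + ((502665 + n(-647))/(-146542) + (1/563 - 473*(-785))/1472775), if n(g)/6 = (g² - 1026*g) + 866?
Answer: -24961729790230714801/40502856950050 ≈ -6.1630e+5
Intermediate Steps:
n(g) = 5196 - 6156*g + 6*g² (n(g) = 6*((g² - 1026*g) + 866) = 6*(866 + g² - 1026*g) = 5196 - 6156*g + 6*g²)
-616248 + ((502665 + n(-647))/(-146542) + (1/563 - 473*(-785))/1472775) = -616248 + ((502665 + (5196 - 6156*(-647) + 6*(-647)²))/(-146542) + (1/563 - 473*(-785))/1472775) = -616248 + ((502665 + (5196 + 3982932 + 6*418609))*(-1/146542) + (1/563 + 371305)*(1/1472775)) = -616248 + ((502665 + (5196 + 3982932 + 2511654))*(-1/146542) + (209044716/563)*(1/1472775)) = -616248 + ((502665 + 6499782)*(-1/146542) + 69681572/276390775) = -616248 + (7002447*(-1/146542) + 69681572/276390775) = -616248 + (-7002447/146542 + 69681572/276390775) = -616248 - 1925200476302401/40502856950050 = -24961729790230714801/40502856950050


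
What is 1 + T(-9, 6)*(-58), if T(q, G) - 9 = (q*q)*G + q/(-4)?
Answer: -57679/2 ≈ -28840.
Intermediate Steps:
T(q, G) = 9 - q/4 + G*q² (T(q, G) = 9 + ((q*q)*G + q/(-4)) = 9 + (q²*G + q*(-¼)) = 9 + (G*q² - q/4) = 9 + (-q/4 + G*q²) = 9 - q/4 + G*q²)
1 + T(-9, 6)*(-58) = 1 + (9 - ¼*(-9) + 6*(-9)²)*(-58) = 1 + (9 + 9/4 + 6*81)*(-58) = 1 + (9 + 9/4 + 486)*(-58) = 1 + (1989/4)*(-58) = 1 - 57681/2 = -57679/2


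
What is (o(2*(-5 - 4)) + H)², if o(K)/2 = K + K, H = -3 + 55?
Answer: 400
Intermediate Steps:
H = 52
o(K) = 4*K (o(K) = 2*(K + K) = 2*(2*K) = 4*K)
(o(2*(-5 - 4)) + H)² = (4*(2*(-5 - 4)) + 52)² = (4*(2*(-9)) + 52)² = (4*(-18) + 52)² = (-72 + 52)² = (-20)² = 400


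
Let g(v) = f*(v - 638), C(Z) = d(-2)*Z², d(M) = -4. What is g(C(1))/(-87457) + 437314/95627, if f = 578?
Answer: 204241150/23166899 ≈ 8.8161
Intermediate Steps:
C(Z) = -4*Z²
g(v) = -368764 + 578*v (g(v) = 578*(v - 638) = 578*(-638 + v) = -368764 + 578*v)
g(C(1))/(-87457) + 437314/95627 = (-368764 + 578*(-4*1²))/(-87457) + 437314/95627 = (-368764 + 578*(-4*1))*(-1/87457) + 437314*(1/95627) = (-368764 + 578*(-4))*(-1/87457) + 437314/95627 = (-368764 - 2312)*(-1/87457) + 437314/95627 = -371076*(-1/87457) + 437314/95627 = 371076/87457 + 437314/95627 = 204241150/23166899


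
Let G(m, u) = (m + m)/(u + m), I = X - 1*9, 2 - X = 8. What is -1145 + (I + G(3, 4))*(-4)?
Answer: -7619/7 ≈ -1088.4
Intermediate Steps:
X = -6 (X = 2 - 1*8 = 2 - 8 = -6)
I = -15 (I = -6 - 1*9 = -6 - 9 = -15)
G(m, u) = 2*m/(m + u) (G(m, u) = (2*m)/(m + u) = 2*m/(m + u))
-1145 + (I + G(3, 4))*(-4) = -1145 + (-15 + 2*3/(3 + 4))*(-4) = -1145 + (-15 + 2*3/7)*(-4) = -1145 + (-15 + 2*3*(1/7))*(-4) = -1145 + (-15 + 6/7)*(-4) = -1145 - 99/7*(-4) = -1145 + 396/7 = -7619/7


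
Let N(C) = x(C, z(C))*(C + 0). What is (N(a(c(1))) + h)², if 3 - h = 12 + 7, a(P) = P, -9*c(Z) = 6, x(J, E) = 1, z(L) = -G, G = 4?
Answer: 2500/9 ≈ 277.78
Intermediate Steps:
z(L) = -4 (z(L) = -1*4 = -4)
c(Z) = -⅔ (c(Z) = -⅑*6 = -⅔)
h = -16 (h = 3 - (12 + 7) = 3 - 1*19 = 3 - 19 = -16)
N(C) = C (N(C) = 1*(C + 0) = 1*C = C)
(N(a(c(1))) + h)² = (-⅔ - 16)² = (-50/3)² = 2500/9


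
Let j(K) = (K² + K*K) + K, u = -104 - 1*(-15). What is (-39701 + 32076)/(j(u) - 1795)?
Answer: -7625/13958 ≈ -0.54628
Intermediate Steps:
u = -89 (u = -104 + 15 = -89)
j(K) = K + 2*K² (j(K) = (K² + K²) + K = 2*K² + K = K + 2*K²)
(-39701 + 32076)/(j(u) - 1795) = (-39701 + 32076)/(-89*(1 + 2*(-89)) - 1795) = -7625/(-89*(1 - 178) - 1795) = -7625/(-89*(-177) - 1795) = -7625/(15753 - 1795) = -7625/13958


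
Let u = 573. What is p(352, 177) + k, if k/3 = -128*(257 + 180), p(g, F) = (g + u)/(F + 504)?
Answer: -114276323/681 ≈ -1.6781e+5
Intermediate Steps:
p(g, F) = (573 + g)/(504 + F) (p(g, F) = (g + 573)/(F + 504) = (573 + g)/(504 + F))
k = -167808 (k = 3*(-128*(257 + 180)) = 3*(-128*437) = 3*(-55936) = -167808)
p(352, 177) + k = (573 + 352)/(504 + 177) - 167808 = 925/681 - 167808 = -114276323/681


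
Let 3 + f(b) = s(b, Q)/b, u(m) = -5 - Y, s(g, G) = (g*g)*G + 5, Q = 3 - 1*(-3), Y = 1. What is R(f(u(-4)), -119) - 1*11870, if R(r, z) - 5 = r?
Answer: -71429/6 ≈ -11905.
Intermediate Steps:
Q = 6 (Q = 3 + 3 = 6)
s(g, G) = 5 + G*g**2 (s(g, G) = g**2*G + 5 = G*g**2 + 5 = 5 + G*g**2)
u(m) = -6 (u(m) = -5 - 1*1 = -5 - 1 = -6)
f(b) = -3 + (5 + 6*b**2)/b
R(r, z) = 5 + r
R(f(u(-4)), -119) - 1*11870 = (5 + (-3 + 5/(-6) + 6*(-6))) - 1*11870 = (5 + (-3 + 5*(-1/6) - 36)) - 11870 = (5 + (-3 - 5/6 - 36)) - 11870 = (5 - 239/6) - 11870 = -209/6 - 11870 = -71429/6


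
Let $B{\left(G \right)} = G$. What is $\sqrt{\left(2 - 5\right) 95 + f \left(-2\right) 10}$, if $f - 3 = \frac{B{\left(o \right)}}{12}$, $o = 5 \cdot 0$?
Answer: $i \sqrt{345} \approx 18.574 i$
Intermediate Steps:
$o = 0$
$f = 3$ ($f = 3 + \frac{0}{12} = 3 + 0 \cdot \frac{1}{12} = 3 + 0 = 3$)
$\sqrt{\left(2 - 5\right) 95 + f \left(-2\right) 10} = \sqrt{\left(2 - 5\right) 95 + 3 \left(-2\right) 10} = \sqrt{\left(-3\right) 95 - 60} = \sqrt{-285 - 60} = \sqrt{-345} = i \sqrt{345}$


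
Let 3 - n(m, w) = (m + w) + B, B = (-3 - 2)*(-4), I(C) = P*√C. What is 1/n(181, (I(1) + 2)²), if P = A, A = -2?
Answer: -1/198 ≈ -0.0050505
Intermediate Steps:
P = -2
I(C) = -2*√C
B = 20 (B = -5*(-4) = 20)
n(m, w) = -17 - m - w (n(m, w) = 3 - ((m + w) + 20) = 3 - (20 + m + w) = 3 + (-20 - m - w) = -17 - m - w)
1/n(181, (I(1) + 2)²) = 1/(-17 - 1*181 - (-2*√1 + 2)²) = 1/(-17 - 181 - (-2*1 + 2)²) = 1/(-17 - 181 - (-2 + 2)²) = 1/(-17 - 181 - 1*0²) = 1/(-17 - 181 - 1*0) = 1/(-17 - 181 + 0) = 1/(-198) = -1/198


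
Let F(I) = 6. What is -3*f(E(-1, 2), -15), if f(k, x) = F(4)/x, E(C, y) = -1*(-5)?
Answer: 6/5 ≈ 1.2000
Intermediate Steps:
E(C, y) = 5
f(k, x) = 6/x
-3*f(E(-1, 2), -15) = -18/(-15) = -18*(-1)/15 = -3*(-⅖) = 6/5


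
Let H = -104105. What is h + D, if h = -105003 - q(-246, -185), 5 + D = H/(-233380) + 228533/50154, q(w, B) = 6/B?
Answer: -22737488976529013/216541399620 ≈ -1.0500e+5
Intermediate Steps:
D = 3161111/1170494052 (D = -5 + (-104105/(-233380) + 228533/50154) = -5 + (-104105*(-1/233380) + 228533*(1/50154)) = -5 + (20821/46676 + 228533/50154) = -5 + 5855631371/1170494052 = 3161111/1170494052 ≈ 0.0027007)
h = -19425549/185 (h = -105003 - 6/(-185) = -105003 - 6*(-1)/185 = -105003 - 1*(-6/185) = -105003 + 6/185 = -19425549/185 ≈ -1.0500e+5)
h + D = -19425549/185 + 3161111/1170494052 = -22737488976529013/216541399620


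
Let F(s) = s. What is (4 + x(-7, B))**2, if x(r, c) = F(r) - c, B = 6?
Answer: 81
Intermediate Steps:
x(r, c) = r - c
(4 + x(-7, B))**2 = (4 + (-7 - 1*6))**2 = (4 + (-7 - 6))**2 = (4 - 13)**2 = (-9)**2 = 81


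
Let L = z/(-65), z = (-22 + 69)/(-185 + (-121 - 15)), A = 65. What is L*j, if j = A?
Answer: 47/321 ≈ 0.14642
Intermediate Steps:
z = -47/321 (z = 47/(-185 - 136) = 47/(-321) = 47*(-1/321) = -47/321 ≈ -0.14642)
j = 65
L = 47/20865 (L = -47/321/(-65) = -47/321*(-1/65) = 47/20865 ≈ 0.0022526)
L*j = (47/20865)*65 = 47/321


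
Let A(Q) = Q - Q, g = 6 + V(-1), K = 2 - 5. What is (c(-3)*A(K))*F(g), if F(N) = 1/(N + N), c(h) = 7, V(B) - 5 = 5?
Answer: 0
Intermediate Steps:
V(B) = 10 (V(B) = 5 + 5 = 10)
K = -3
g = 16 (g = 6 + 10 = 16)
A(Q) = 0
F(N) = 1/(2*N)
(c(-3)*A(K))*F(g) = (7*0)*((½)/16) = 0*((½)*(1/16)) = 0*(1/32) = 0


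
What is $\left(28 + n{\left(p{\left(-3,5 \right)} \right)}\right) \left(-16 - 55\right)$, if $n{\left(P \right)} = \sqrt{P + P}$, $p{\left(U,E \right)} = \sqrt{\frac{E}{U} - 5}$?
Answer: $-1988 - \frac{142 \cdot 3^{\frac{3}{4}} \sqrt[4]{5} \sqrt{i}}{3} \approx -2102.1 - 114.09 i$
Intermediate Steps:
$p{\left(U,E \right)} = \sqrt{-5 + \frac{E}{U}}$
$n{\left(P \right)} = \sqrt{2} \sqrt{P}$ ($n{\left(P \right)} = \sqrt{2 P} = \sqrt{2} \sqrt{P}$)
$\left(28 + n{\left(p{\left(-3,5 \right)} \right)}\right) \left(-16 - 55\right) = \left(28 + \sqrt{2} \sqrt{\sqrt{-5 + \frac{5}{-3}}}\right) \left(-16 - 55\right) = \left(28 + \sqrt{2} \sqrt{\sqrt{-5 + 5 \left(- \frac{1}{3}\right)}}\right) \left(-16 - 55\right) = \left(28 + \sqrt{2} \sqrt{\sqrt{-5 - \frac{5}{3}}}\right) \left(-71\right) = \left(28 + \sqrt{2} \sqrt{\sqrt{- \frac{20}{3}}}\right) \left(-71\right) = \left(28 + \sqrt{2} \sqrt{\frac{2 i \sqrt{15}}{3}}\right) \left(-71\right) = \left(28 + \sqrt{2} \frac{\sqrt{2} \cdot 3^{\frac{3}{4}} \sqrt[4]{5} \sqrt{i}}{3}\right) \left(-71\right) = \left(28 + \frac{2 \cdot 3^{\frac{3}{4}} \sqrt[4]{5} \sqrt{i}}{3}\right) \left(-71\right) = -1988 - \frac{142 \cdot 3^{\frac{3}{4}} \sqrt[4]{5} \sqrt{i}}{3}$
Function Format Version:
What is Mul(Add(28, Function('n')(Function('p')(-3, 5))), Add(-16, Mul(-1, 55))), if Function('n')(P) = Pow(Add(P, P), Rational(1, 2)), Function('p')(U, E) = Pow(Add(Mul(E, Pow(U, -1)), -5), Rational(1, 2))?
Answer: Add(-1988, Mul(Rational(-142, 3), Pow(3, Rational(3, 4)), Pow(5, Rational(1, 4)), Pow(I, Rational(1, 2)))) ≈ Add(-2102.1, Mul(-114.09, I))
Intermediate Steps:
Function('p')(U, E) = Pow(Add(-5, Mul(E, Pow(U, -1))), Rational(1, 2))
Function('n')(P) = Mul(Pow(2, Rational(1, 2)), Pow(P, Rational(1, 2))) (Function('n')(P) = Pow(Mul(2, P), Rational(1, 2)) = Mul(Pow(2, Rational(1, 2)), Pow(P, Rational(1, 2))))
Mul(Add(28, Function('n')(Function('p')(-3, 5))), Add(-16, Mul(-1, 55))) = Mul(Add(28, Mul(Pow(2, Rational(1, 2)), Pow(Pow(Add(-5, Mul(5, Pow(-3, -1))), Rational(1, 2)), Rational(1, 2)))), Add(-16, Mul(-1, 55))) = Mul(Add(28, Mul(Pow(2, Rational(1, 2)), Pow(Pow(Add(-5, Mul(5, Rational(-1, 3))), Rational(1, 2)), Rational(1, 2)))), Add(-16, -55)) = Mul(Add(28, Mul(Pow(2, Rational(1, 2)), Pow(Pow(Add(-5, Rational(-5, 3)), Rational(1, 2)), Rational(1, 2)))), -71) = Mul(Add(28, Mul(Pow(2, Rational(1, 2)), Pow(Pow(Rational(-20, 3), Rational(1, 2)), Rational(1, 2)))), -71) = Mul(Add(28, Mul(Pow(2, Rational(1, 2)), Pow(Mul(Rational(2, 3), I, Pow(15, Rational(1, 2))), Rational(1, 2)))), -71) = Mul(Add(28, Mul(Pow(2, Rational(1, 2)), Mul(Rational(1, 3), Pow(2, Rational(1, 2)), Pow(3, Rational(3, 4)), Pow(5, Rational(1, 4)), Pow(I, Rational(1, 2))))), -71) = Mul(Add(28, Mul(Rational(2, 3), Pow(3, Rational(3, 4)), Pow(5, Rational(1, 4)), Pow(I, Rational(1, 2)))), -71) = Add(-1988, Mul(Rational(-142, 3), Pow(3, Rational(3, 4)), Pow(5, Rational(1, 4)), Pow(I, Rational(1, 2))))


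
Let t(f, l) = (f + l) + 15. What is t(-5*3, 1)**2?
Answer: 1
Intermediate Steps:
t(f, l) = 15 + f + l
t(-5*3, 1)**2 = (15 - 5*3 + 1)**2 = (15 - 15 + 1)**2 = 1**2 = 1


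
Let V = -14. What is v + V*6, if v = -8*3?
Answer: -108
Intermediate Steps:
v = -24
v + V*6 = -24 - 14*6 = -24 - 84 = -108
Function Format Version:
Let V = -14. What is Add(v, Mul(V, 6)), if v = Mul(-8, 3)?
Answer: -108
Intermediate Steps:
v = -24
Add(v, Mul(V, 6)) = Add(-24, Mul(-14, 6)) = Add(-24, -84) = -108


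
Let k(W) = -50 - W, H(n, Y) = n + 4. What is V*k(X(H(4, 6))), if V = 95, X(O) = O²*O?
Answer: -53390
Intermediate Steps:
H(n, Y) = 4 + n
X(O) = O³
V*k(X(H(4, 6))) = 95*(-50 - (4 + 4)³) = 95*(-50 - 1*8³) = 95*(-50 - 1*512) = 95*(-50 - 512) = 95*(-562) = -53390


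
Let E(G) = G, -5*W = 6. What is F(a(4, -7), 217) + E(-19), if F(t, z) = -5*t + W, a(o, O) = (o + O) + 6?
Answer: -176/5 ≈ -35.200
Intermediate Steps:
W = -6/5 (W = -⅕*6 = -6/5 ≈ -1.2000)
a(o, O) = 6 + O + o (a(o, O) = (O + o) + 6 = 6 + O + o)
F(t, z) = -6/5 - 5*t (F(t, z) = -5*t - 6/5 = -6/5 - 5*t)
F(a(4, -7), 217) + E(-19) = (-6/5 - 5*(6 - 7 + 4)) - 19 = (-6/5 - 5*3) - 19 = (-6/5 - 15) - 19 = -81/5 - 19 = -176/5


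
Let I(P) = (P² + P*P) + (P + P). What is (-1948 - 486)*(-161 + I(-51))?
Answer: -12021526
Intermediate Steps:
I(P) = 2*P + 2*P² (I(P) = (P² + P²) + 2*P = 2*P² + 2*P = 2*P + 2*P²)
(-1948 - 486)*(-161 + I(-51)) = (-1948 - 486)*(-161 + 2*(-51)*(1 - 51)) = -2434*(-161 + 2*(-51)*(-50)) = -2434*(-161 + 5100) = -2434*4939 = -12021526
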